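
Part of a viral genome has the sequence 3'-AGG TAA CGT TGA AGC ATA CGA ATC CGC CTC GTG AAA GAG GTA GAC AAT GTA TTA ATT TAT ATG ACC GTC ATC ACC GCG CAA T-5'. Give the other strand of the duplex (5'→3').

The strand is given 3'→5', so its complement runs 5'→3' in the same left-to-right order: pair each base A↔T, G↔C.

5'-TCCATTGCAACTTCGTATGCTTAGGCGGAGCACTTTCTCCATCTGTTACATAATTAAATATACTGGCAGTAGTGGCGCGTTA-3'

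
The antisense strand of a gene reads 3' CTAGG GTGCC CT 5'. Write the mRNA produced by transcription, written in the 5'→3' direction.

Reading the template 3'→5' as shown, RNA polymerase pairs each base (A→U, T→A, G↔C) to build mRNA 5'→3' directly.

5'-GAUCCCACGGGA-3'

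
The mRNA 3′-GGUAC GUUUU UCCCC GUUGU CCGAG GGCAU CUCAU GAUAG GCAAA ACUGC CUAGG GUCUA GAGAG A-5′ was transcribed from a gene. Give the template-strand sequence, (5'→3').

5'-CCATGCAAAAAGGGGCAACAGGCTCCCGTAGAGTACTATCCGTTTTGACGGATCCCAGATCTCTCT-3'

Written 5'→3' the mRNA is AGAGAGAUCUGGGAUCCGUCAAAACGGAUAGUACUCUACGGGAGCCUGUUGCCCCUUUUUGCAUGG, so the coding DNA strand is AGAGAGATCTGGGATCCGTCAAAACGGATAGTACTCTACGGGAGCCTGTTGCCCCTTTTTGCATGG. The template is its reverse complement.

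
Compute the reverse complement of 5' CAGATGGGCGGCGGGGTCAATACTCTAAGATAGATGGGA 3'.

Reading the sequence 3'→5' and pairing each base (A↔T, G↔C) gives the reverse complement directly.

5'-TCCCATCTATCTTAGAGTATTGACCCCGCCGCCCATCTG-3'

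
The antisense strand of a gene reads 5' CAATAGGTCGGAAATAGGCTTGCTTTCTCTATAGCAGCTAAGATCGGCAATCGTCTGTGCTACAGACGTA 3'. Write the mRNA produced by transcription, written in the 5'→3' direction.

The mRNA has the sequence of the coding strand (reverse complement of the template) with T→U. Reverse complement of CAATAGGTCGGAAATAGGCTTGCTTTCTCTATAGCAGCTAAGATCGGCAATCGTCTGTGCTACAGACGTA is TACGTCTGTAGCACAGACGATTGCCGATCTTAGCTGCTATAGAGAAAGCAAGCCTATTTCCGACCTATTG; then T→U.

5'-UACGUCUGUAGCACAGACGAUUGCCGAUCUUAGCUGCUAUAGAGAAAGCAAGCCUAUUUCCGACCUAUUG-3'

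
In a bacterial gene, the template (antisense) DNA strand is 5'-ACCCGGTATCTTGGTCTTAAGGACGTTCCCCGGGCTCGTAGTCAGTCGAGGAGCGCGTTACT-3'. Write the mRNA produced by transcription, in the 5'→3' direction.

5′-AGUAACGCGCUCCUCGACUGACUACGAGCCCGGGGAACGUCCUUAAGACCAAGAUACCGGGU-3′

RNA polymerase reads the template 3'→5' and synthesizes mRNA 5'→3' by base-pairing (A→U, T→A, G↔C). The complement of the template is TGGGCCATAGAACCAGAATTCCTGCAAGGGGCCCGAGCATCAGTCAGCTCCTCGCGCAATGA; antiparallel, so 5'→3' the coding strand is AGTAACGCGCTCCTCGACTGACTACGAGCCCGGGGAACGTCCTTAAGACCAAGATACCGGGT. Replace T with U for the mRNA.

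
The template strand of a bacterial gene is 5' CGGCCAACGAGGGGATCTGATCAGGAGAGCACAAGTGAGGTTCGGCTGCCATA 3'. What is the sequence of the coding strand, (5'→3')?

The coding strand is complementary and antiparallel to the template: take the complement (A↔T, G↔C) and reverse.

5'-TATGGCAGCCGAACCTCACTTGTGCTCTCCTGATCAGATCCCCTCGTTGGCCG-3'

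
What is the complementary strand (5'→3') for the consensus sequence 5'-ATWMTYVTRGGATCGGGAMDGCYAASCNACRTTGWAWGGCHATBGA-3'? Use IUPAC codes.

Standard pairs A↔T, G↔C; ambiguity codes pair R↔Y, M↔K, W↔W, S↔S, B↔V, D↔H, N↔N. Complement (TAWKARBAYCCTAGCCCTKHCGRTTSGNTGYAACWTWCCGDTAVCT), then reverse for 5'→3'.

5'-TCVATDGCCWTWCAAYGTNGSTTRGCHKTCCCGATCCYABRAKWAT-3'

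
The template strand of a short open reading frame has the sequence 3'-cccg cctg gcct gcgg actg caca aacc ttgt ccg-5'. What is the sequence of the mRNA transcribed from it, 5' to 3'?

5'-GGGCGGACCGGACGCCUGACGUGUUUGGAACAGGC-3'

Reading the template 3'→5' as shown, RNA polymerase pairs each base (A→U, T→A, G↔C) to build mRNA 5'→3' directly.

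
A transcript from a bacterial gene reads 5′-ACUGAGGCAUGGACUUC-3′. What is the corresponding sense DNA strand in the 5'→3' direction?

The coding DNA strand has the same 5'→3' sequence as the mRNA with U replaced by T.

5′-ACTGAGGCATGGACTTC-3′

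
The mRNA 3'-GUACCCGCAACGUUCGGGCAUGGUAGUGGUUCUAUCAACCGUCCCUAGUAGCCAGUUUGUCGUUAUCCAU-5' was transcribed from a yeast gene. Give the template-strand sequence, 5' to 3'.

5'-CATGGGCGTTGCAAGCCCGTACCATCACCAAGATAGTTGGCAGGGATCATCGGTCAAACAGCAATAGGTA-3'

Written 5'→3' the mRNA is UACCUAUUGCUGUUUGACCGAUGAUCCCUGCCAACUAUCUUGGUGAUGGUACGGGCUUGCAACGCCCAUG, so the coding DNA strand is TACCTATTGCTGTTTGACCGATGATCCCTGCCAACTATCTTGGTGATGGTACGGGCTTGCAACGCCCATG. The template is its reverse complement.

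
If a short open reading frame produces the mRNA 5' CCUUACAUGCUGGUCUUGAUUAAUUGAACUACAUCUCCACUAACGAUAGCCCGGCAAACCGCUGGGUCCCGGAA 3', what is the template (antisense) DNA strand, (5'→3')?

5'-TTCCGGGACCCAGCGGTTTGCCGGGCTATCGTTAGTGGAGATGTAGTTCAATTAATCAAGACCAGCATGTAAGG-3'

Replace U with T to get the coding DNA strand: CCTTACATGCTGGTCTTGATTAATTGAACTACATCTCCACTAACGATAGCCCGGCAAACCGCTGGGTCCCGGAA. The template strand is its reverse complement (complement GGAATGTACGACCAGAACTAATTAACTTGATGTAGAGGTGATTGCTATCGGGCCGTTTGGCGACCCAGGGCCTT, then reverse).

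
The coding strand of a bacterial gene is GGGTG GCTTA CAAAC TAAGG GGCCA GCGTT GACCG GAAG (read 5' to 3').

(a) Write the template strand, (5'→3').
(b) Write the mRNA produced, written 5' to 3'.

(a) 5'-CTTCCGGTCAACGCTGGCCCCTTAGTTTGTAAGCCACCC-3'
(b) 5'-GGGUGGCUUACAAACUAAGGGGCCAGCGUUGACCGGAAG-3'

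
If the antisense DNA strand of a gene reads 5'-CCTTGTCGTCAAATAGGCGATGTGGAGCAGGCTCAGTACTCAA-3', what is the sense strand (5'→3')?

The coding strand is complementary and antiparallel to the template: take the complement (A↔T, G↔C) and reverse.

5'-TTGAGTACTGAGCCTGCTCCACATCGCCTATTTGACGACAAGG-3'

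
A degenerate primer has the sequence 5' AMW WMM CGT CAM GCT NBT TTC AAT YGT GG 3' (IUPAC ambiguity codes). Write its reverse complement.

5′-CCACRATTGAAAVNAGCKTGACGKKWWKT-3′

Standard pairs A↔T, G↔C; ambiguity codes pair Y↔R, M↔K, W↔W, B↔V, N↔N. Complement (TKWWKKGCAGTKCGANVAAAGTTARCACC), then reverse for 5'→3'.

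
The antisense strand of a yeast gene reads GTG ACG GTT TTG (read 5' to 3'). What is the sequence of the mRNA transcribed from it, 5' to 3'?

RNA polymerase reads the template 3'→5' and synthesizes mRNA 5'→3' by base-pairing (A→U, T→A, G↔C). The complement of the template is CACTGCCAAAAC; antiparallel, so 5'→3' the coding strand is CAAAACCGTCAC. Replace T with U for the mRNA.

5′-CAAAACCGUCAC-3′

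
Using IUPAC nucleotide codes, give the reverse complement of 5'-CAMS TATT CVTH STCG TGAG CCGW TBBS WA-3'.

5'-TWSVVAWCGGCTCACGASDABGAATASKTG-3'

Standard pairs A↔T, G↔C; ambiguity codes pair M↔K, W↔W, S↔S, B↔V, H↔D. Complement (GTKSATAAGBADSAGCACTCGGCWAVVSWT), then reverse for 5'→3'.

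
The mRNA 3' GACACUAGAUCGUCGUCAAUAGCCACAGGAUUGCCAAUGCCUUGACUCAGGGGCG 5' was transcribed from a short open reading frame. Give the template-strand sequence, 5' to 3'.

Written 5'→3' the mRNA is GCGGGGACUCAGUUCCGUAACCGUUAGGACACCGAUAACUGCUGCUAGAUCACAG, so the coding DNA strand is GCGGGGACTCAGTTCCGTAACCGTTAGGACACCGATAACTGCTGCTAGATCACAG. The template is its reverse complement.

5'-CTGTGATCTAGCAGCAGTTATCGGTGTCCTAACGGTTACGGAACTGAGTCCCCGC-3'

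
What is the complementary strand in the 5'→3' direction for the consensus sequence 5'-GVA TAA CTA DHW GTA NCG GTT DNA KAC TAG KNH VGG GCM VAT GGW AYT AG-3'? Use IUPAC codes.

Standard pairs A↔T, G↔C; ambiguity codes pair Y↔R, M↔K, W↔W, D↔H, V↔B, N↔N. Complement (CBTATTGATHDWCATNGCCAAHNTMTGATCMNDBCCCGKBTACCWTRATC), then reverse for 5'→3'.

5'-CTARTWCCATBKGCCCBDNMCTAGTMTNHAACCGNTACWDHTAGTTATBC-3'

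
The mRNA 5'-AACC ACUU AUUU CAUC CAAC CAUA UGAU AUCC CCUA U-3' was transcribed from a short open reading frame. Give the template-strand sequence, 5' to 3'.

5'-ATAGGGGATATCATATGGTTGGATGAAATAAGTGGTT-3'

Replace U with T to get the coding DNA strand: AACCACTTATTTCATCCAACCATATGATATCCCCTAT. The template strand is its reverse complement (complement TTGGTGAATAAAGTAGGTTGGTATACTATAGGGGATA, then reverse).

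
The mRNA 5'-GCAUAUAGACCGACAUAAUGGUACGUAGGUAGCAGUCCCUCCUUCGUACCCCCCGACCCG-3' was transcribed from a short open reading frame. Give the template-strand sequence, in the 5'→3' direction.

5'-CGGGTCGGGGGGTACGAAGGAGGGACTGCTACCTACGTACCATTATGTCGGTCTATATGC-3'

Replace U with T to get the coding DNA strand: GCATATAGACCGACATAATGGTACGTAGGTAGCAGTCCCTCCTTCGTACCCCCCGACCCG. The template strand is its reverse complement (complement CGTATATCTGGCTGTATTACCATGCATCCATCGTCAGGGAGGAAGCATGGGGGGCTGGGC, then reverse).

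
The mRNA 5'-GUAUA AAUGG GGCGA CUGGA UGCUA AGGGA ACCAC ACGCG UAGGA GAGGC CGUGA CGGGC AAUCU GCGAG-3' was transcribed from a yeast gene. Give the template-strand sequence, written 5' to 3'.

Replace U with T to get the coding DNA strand: GTATAAATGGGGCGACTGGATGCTAAGGGAACCACACGCGTAGGAGAGGCCGTGACGGGCAATCTGCGAG. The template strand is its reverse complement (complement CATATTTACCCCGCTGACCTACGATTCCCTTGGTGTGCGCATCCTCTCCGGCACTGCCCGTTAGACGCTC, then reverse).

5'-CTCGCAGATTGCCCGTCACGGCCTCTCCTACGCGTGTGGTTCCCTTAGCATCCAGTCGCCCCATTTATAC-3'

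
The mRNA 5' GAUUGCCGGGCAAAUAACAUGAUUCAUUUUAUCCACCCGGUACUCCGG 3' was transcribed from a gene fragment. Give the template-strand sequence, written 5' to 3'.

5'-CCGGAGTACCGGGTGGATAAAATGAATCATGTTATTTGCCCGGCAATC-3'

Replace U with T to get the coding DNA strand: GATTGCCGGGCAAATAACATGATTCATTTTATCCACCCGGTACTCCGG. The template strand is its reverse complement (complement CTAACGGCCCGTTTATTGTACTAAGTAAAATAGGTGGGCCATGAGGCC, then reverse).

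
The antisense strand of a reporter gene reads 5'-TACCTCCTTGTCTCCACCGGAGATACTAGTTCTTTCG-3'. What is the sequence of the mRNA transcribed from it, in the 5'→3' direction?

The mRNA has the sequence of the coding strand (reverse complement of the template) with T→U. Reverse complement of TACCTCCTTGTCTCCACCGGAGATACTAGTTCTTTCG is CGAAAGAACTAGTATCTCCGGTGGAGACAAGGAGGTA; then T→U.

5'-CGAAAGAACUAGUAUCUCCGGUGGAGACAAGGAGGUA-3'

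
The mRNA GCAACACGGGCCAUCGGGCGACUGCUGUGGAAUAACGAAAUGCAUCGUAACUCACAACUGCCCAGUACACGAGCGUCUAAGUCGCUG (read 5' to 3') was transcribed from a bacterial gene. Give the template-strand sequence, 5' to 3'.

5'-CAGCGACTTAGACGCTCGTGTACTGGGCAGTTGTGAGTTACGATGCATTTCGTTATTCCACAGCAGTCGCCCGATGGCCCGTGTTGC-3'

Replace U with T to get the coding DNA strand: GCAACACGGGCCATCGGGCGACTGCTGTGGAATAACGAAATGCATCGTAACTCACAACTGCCCAGTACACGAGCGTCTAAGTCGCTG. The template strand is its reverse complement (complement CGTTGTGCCCGGTAGCCCGCTGACGACACCTTATTGCTTTACGTAGCATTGAGTGTTGACGGGTCATGTGCTCGCAGATTCAGCGAC, then reverse).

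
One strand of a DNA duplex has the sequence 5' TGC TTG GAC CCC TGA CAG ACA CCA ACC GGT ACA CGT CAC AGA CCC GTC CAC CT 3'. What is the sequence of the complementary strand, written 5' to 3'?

Pairing A↔T and G↔C gives ACGAACCTGGGGACTGTCTGTGGTTGGCCATGTGCAGTGTCTGGGCAGGTGGA, running 3'→5'. Reverse for the 5'→3' convention.

5′-AGGTGGACGGGTCTGTGACGTGTACCGGTTGGTGTCTGTCAGGGGTCCAAGCA-3′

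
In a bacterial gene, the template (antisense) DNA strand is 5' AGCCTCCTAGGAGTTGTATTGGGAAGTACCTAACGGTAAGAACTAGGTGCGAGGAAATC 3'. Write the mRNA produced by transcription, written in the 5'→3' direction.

5'-GAUUUCCUCGCACCUAGUUCUUACCGUUAGGUACUUCCCAAUACAACUCCUAGGAGGCU-3'

The mRNA has the sequence of the coding strand (reverse complement of the template) with T→U. Reverse complement of AGCCTCCTAGGAGTTGTATTGGGAAGTACCTAACGGTAAGAACTAGGTGCGAGGAAATC is GATTTCCTCGCACCTAGTTCTTACCGTTAGGTACTTCCCAATACAACTCCTAGGAGGCT; then T→U.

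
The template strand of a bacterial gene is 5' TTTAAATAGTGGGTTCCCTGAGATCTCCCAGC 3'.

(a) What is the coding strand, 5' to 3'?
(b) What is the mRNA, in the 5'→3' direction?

(a) The coding strand is the reverse complement of the template: complement AAATTTATCACCCAAGGGACTCTAGAGGGTCG, then reverse.
(b) mRNA has the coding-strand sequence with T→U.

(a) 5'-GCTGGGAGATCTCAGGGAACCCACTATTTAAA-3'
(b) 5′-GCUGGGAGAUCUCAGGGAACCCACUAUUUAAA-3′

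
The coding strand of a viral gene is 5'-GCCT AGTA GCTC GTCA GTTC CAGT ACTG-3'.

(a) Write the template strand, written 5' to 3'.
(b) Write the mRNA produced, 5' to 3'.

(a) 5'-CAGTACTGGAACTGACGAGCTACTAGGC-3'
(b) 5'-GCCUAGUAGCUCGUCAGUUCCAGUACUG-3'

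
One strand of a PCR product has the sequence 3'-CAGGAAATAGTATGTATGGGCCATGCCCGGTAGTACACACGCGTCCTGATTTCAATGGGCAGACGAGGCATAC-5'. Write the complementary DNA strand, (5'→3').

The strand is given 3'→5', so its complement runs 5'→3' in the same left-to-right order: pair each base A↔T, G↔C.

5'-GTCCTTTATCATACATACCCGGTACGGGCCATCATGTGTGCGCAGGACTAAAGTTACCCGTCTGCTCCGTATG-3'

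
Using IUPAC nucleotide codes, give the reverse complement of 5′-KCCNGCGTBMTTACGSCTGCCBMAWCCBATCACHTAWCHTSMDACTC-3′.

Standard pairs A↔T, G↔C; ambiguity codes pair M↔K, W↔W, S↔S, B↔V, D↔H, N↔N. Complement (MGGNCGCAVKAATGCSGACGGVKTWGGVTAGTGDATWGDASKHTGAG), then reverse for 5'→3'.

5'-GAGTHKSADGWTADGTGATVGGWTKVGGCAGSCGTAAKVACGCNGGM-3'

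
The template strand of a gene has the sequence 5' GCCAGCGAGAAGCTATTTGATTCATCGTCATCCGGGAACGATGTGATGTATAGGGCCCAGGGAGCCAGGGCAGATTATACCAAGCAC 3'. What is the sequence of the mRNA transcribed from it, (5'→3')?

RNA polymerase reads the template 3'→5' and synthesizes mRNA 5'→3' by base-pairing (A→U, T→A, G↔C). The complement of the template is CGGTCGCTCTTCGATAAACTAAGTAGCAGTAGGCCCTTGCTACACTACATATCCCGGGTCCCTCGGTCCCGTCTAATATGGTTCGTG; antiparallel, so 5'→3' the coding strand is GTGCTTGGTATAATCTGCCCTGGCTCCCTGGGCCCTATACATCACATCGTTCCCGGATGACGATGAATCAAATAGCTTCTCGCTGGC. Replace T with U for the mRNA.

5'-GUGCUUGGUAUAAUCUGCCCUGGCUCCCUGGGCCCUAUACAUCACAUCGUUCCCGGAUGACGAUGAAUCAAAUAGCUUCUCGCUGGC-3'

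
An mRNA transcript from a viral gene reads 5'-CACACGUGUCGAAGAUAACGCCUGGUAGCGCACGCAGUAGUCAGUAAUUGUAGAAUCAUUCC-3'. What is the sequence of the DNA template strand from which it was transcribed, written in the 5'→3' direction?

Replace U with T to get the coding DNA strand: CACACGTGTCGAAGATAACGCCTGGTAGCGCACGCAGTAGTCAGTAATTGTAGAATCATTCC. The template strand is its reverse complement (complement GTGTGCACAGCTTCTATTGCGGACCATCGCGTGCGTCATCAGTCATTAACATCTTAGTAAGG, then reverse).

5′-GGAATGATTCTACAATTACTGACTACTGCGTGCGCTACCAGGCGTTATCTTCGACACGTGTG-3′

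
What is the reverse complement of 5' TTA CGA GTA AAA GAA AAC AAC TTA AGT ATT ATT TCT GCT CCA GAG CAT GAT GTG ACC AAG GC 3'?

Reading the sequence 3'→5' and pairing each base (A↔T, G↔C) gives the reverse complement directly.

5'-GCCTTGGTCACATCATGCTCTGGAGCAGAAATAATACTTAAGTTGTTTTCTTTTACTCGTAA-3'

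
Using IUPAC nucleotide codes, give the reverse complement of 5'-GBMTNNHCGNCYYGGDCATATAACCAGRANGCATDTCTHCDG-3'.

Standard pairs A↔T, G↔C; ambiguity codes pair R↔Y, M↔K, B↔V, D↔H, N↔N. Complement (CVKANNDGCNGRRCCHGTATATTGGTCYTNCGTAHAGADGHC), then reverse for 5'→3'.

5'-CHGDAGAHATGCNTYCTGGTTATATGHCCRRGNCGDNNAKVC-3'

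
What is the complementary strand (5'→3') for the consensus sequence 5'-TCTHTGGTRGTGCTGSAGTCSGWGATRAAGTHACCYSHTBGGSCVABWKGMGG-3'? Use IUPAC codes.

5'-CCKCMWVTBGSCCVADSRGGTDACTTYATCWCSGACTSCAGCACYACCADAGA-3'

Standard pairs A↔T, G↔C; ambiguity codes pair R↔Y, M↔K, W↔W, S↔S, B↔V, H↔D. Complement (AGADACCAYCACGACSTCAGSCWCTAYTTCADTGGRSDAVCCSGBTVWMCKCC), then reverse for 5'→3'.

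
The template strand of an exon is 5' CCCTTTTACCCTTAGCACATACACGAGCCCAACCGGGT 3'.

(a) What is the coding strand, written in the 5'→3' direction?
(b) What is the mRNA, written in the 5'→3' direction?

(a) The coding strand is the reverse complement of the template: complement GGGAAAATGGGAATCGTGTATGTGCTCGGGTTGGCCCA, then reverse.
(b) mRNA has the coding-strand sequence with T→U.

(a) 5'-ACCCGGTTGGGCTCGTGTATGTGCTAAGGGTAAAAGGG-3'
(b) 5'-ACCCGGUUGGGCUCGUGUAUGUGCUAAGGGUAAAAGGG-3'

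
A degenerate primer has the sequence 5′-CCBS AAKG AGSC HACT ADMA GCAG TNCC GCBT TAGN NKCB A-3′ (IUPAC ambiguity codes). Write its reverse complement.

Standard pairs A↔T, G↔C; ambiguity codes pair M↔K, S↔S, B↔V, D↔H, N↔N. Complement (GGVSTTMCTCSGDTGATHKTCGTCANGGCGVAATCNNMGVT), then reverse for 5'→3'.

5'-TVGMNNCTAAVGCGGNACTGCTKHTAGTDGSCTCMTTSVGG-3'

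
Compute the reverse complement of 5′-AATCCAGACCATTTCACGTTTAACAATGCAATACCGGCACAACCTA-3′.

Reading the sequence 3'→5' and pairing each base (A↔T, G↔C) gives the reverse complement directly.

5′-TAGGTTGTGCCGGTATTGCATTGTTAAACGTGAAATGGTCTGGATT-3′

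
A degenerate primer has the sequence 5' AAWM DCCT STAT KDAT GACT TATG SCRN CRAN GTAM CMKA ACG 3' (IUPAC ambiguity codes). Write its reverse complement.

Standard pairs A↔T, G↔C; ambiguity codes pair R↔Y, M↔K, W↔W, S↔S, D↔H, N↔N. Complement (TTWKHGGASATAMHTACTGAATACSGYNGYTNCATKGKMTTGC), then reverse for 5'→3'.

5'-CGTTMKGKTACNTYGNYGSCATAAGTCATHMATASAGGHKWTT-3'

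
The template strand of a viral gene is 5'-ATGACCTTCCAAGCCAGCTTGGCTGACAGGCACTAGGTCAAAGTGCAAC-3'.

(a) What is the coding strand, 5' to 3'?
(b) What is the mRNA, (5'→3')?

(a) The coding strand is the reverse complement of the template: complement TACTGGAAGGTTCGGTCGAACCGACTGTCCGTGATCCAGTTTCACGTTG, then reverse.
(b) mRNA has the coding-strand sequence with T→U.

(a) 5'-GTTGCACTTTGACCTAGTGCCTGTCAGCCAAGCTGGCTTGGAAGGTCAT-3'
(b) 5'-GUUGCACUUUGACCUAGUGCCUGUCAGCCAAGCUGGCUUGGAAGGUCAU-3'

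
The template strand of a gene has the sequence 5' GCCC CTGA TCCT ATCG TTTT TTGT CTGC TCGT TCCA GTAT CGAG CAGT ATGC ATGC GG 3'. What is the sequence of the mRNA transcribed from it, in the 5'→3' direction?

5′-CCGCAUGCAUACUGCUCGAUACUGGAACGAGCAGACAAAAAACGAUAGGAUCAGGGGC-3′

RNA polymerase reads the template 3'→5' and synthesizes mRNA 5'→3' by base-pairing (A→U, T→A, G↔C). The complement of the template is CGGGGACTAGGATAGCAAAAAACAGACGAGCAAGGTCATAGCTCGTCATACGTACGCC; antiparallel, so 5'→3' the coding strand is CCGCATGCATACTGCTCGATACTGGAACGAGCAGACAAAAAACGATAGGATCAGGGGC. Replace T with U for the mRNA.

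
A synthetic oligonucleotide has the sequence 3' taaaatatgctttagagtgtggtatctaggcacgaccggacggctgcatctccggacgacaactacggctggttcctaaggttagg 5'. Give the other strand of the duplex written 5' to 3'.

5'-ATTTTATACGAAATCTCACACCATAGATCCGTGCTGGCCTGCCGACGTAGAGGCCTGCTGTTGATGCCGACCAAGGATTCCAATCC-3'

The strand is given 3'→5', so its complement runs 5'→3' in the same left-to-right order: pair each base A↔T, G↔C.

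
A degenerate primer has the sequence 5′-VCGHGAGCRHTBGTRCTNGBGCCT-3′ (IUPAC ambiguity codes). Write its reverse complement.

5'-AGGCVCNAGYACVADYGCTCDCGB-3'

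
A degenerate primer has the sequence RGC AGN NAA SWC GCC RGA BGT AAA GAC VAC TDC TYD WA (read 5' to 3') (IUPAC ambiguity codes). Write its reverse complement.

5'-TWHRAGHAGTBGTCTTTACVTCYGGCGWSTTNNCTGCY-3'

Standard pairs A↔T, G↔C; ambiguity codes pair R↔Y, W↔W, S↔S, B↔V, D↔H, N↔N. Complement (YCGTCNNTTSWGCGGYCTVCATTTCTGBTGAHGARHWT), then reverse for 5'→3'.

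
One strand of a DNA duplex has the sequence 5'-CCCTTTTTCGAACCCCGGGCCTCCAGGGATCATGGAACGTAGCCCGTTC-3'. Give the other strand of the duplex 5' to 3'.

5′-GAACGGGCTACGTTCCATGATCCCTGGAGGCCCGGGGTTCGAAAAAGGG-3′

Pairing A↔T and G↔C gives GGGAAAAAGCTTGGGGCCCGGAGGTCCCTAGTACCTTGCATCGGGCAAG, running 3'→5'. Reverse for the 5'→3' convention.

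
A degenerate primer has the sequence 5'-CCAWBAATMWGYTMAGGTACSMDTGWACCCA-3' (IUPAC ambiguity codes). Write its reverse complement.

5'-TGGGTWCAHKSGTACCTKARCWKATTVWTGG-3'

Standard pairs A↔T, G↔C; ambiguity codes pair Y↔R, M↔K, W↔W, S↔S, B↔V, D↔H. Complement (GGTWVTTAKWCRAKTCCATGSKHACWTGGGT), then reverse for 5'→3'.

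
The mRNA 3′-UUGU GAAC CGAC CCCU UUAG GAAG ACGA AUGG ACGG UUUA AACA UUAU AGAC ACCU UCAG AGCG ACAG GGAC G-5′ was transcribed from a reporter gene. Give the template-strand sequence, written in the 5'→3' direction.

5'-AACACTTGGCTGGGGAAATCCTTCTGCTTACCTGCCAAATTTGTAATATCTGTGGAAGTCTCGCTGTCCCTGC-3'

Written 5'→3' the mRNA is GCAGGGACAGCGAGACUUCCACAGAUAUUACAAAUUUGGCAGGUAAGCAGAAGGAUUUCCCCAGCCAAGUGUU, so the coding DNA strand is GCAGGGACAGCGAGACTTCCACAGATATTACAAATTTGGCAGGTAAGCAGAAGGATTTCCCCAGCCAAGTGTT. The template is its reverse complement.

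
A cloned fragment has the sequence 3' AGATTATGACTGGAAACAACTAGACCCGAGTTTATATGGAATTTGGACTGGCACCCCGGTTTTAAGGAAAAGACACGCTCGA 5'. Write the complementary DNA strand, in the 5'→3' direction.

The strand is given 3'→5', so its complement runs 5'→3' in the same left-to-right order: pair each base A↔T, G↔C.

5'-TCTAATACTGACCTTTGTTGATCTGGGCTCAAATATACCTTAAACCTGACCGTGGGGCCAAAATTCCTTTTCTGTGCGAGCT-3'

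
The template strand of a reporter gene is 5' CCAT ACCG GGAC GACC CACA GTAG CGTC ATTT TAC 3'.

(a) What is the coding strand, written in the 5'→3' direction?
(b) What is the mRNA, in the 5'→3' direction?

(a) 5′-GTAAAATGACGCTACTGTGGGTCGTCCCGGTATGG-3′
(b) 5'-GUAAAAUGACGCUACUGUGGGUCGUCCCGGUAUGG-3'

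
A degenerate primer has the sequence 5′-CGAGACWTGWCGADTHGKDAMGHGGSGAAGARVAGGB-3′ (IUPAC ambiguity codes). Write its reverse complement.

5′-VCCTBYTCTTCSCCDCKTHMCDAHTCGWCAWGTCTCG-3′

Standard pairs A↔T, G↔C; ambiguity codes pair R↔Y, M↔K, W↔W, S↔S, B↔V, D↔H. Complement (GCTCTGWACWGCTHADCMHTKCDCCSCTTCTYBTCCV), then reverse for 5'→3'.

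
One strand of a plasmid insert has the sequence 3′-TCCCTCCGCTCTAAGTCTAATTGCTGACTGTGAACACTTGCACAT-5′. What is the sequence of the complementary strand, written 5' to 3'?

5'-AGGGAGGCGAGATTCAGATTAACGACTGACACTTGTGAACGTGTA-3'

The strand is given 3'→5', so its complement runs 5'→3' in the same left-to-right order: pair each base A↔T, G↔C.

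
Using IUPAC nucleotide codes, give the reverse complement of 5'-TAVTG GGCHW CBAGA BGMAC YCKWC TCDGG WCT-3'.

5'-AGWCCHGAGWMGRGTKCVTCTVGWDGCCCABTA-3'

Standard pairs A↔T, G↔C; ambiguity codes pair Y↔R, M↔K, W↔W, B↔V, D↔H. Complement (ATBACCCGDWGVTCTVCKTGRGMWGAGHCCWGA), then reverse for 5'→3'.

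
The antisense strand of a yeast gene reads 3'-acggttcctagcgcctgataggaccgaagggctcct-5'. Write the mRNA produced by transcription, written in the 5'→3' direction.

5'-UGCCAAGGAUCGCGGACUAUCCUGGCUUCCCGAGGA-3'

Reading the template 3'→5' as shown, RNA polymerase pairs each base (A→U, T→A, G↔C) to build mRNA 5'→3' directly.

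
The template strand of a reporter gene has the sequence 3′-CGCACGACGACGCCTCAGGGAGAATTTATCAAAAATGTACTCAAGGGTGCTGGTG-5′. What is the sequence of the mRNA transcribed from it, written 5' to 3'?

5′-GCGUGCUGCUGCGGAGUCCCUCUUAAAUAGUUUUUACAUGAGUUCCCACGACCAC-3′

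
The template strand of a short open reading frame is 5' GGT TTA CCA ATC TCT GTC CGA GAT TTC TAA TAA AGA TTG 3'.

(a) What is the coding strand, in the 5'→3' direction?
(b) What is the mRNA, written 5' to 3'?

(a) The coding strand is the reverse complement of the template: complement CCAAATGGTTAGAGACAGGCTCTAAAGATTATTTCTAAC, then reverse.
(b) mRNA has the coding-strand sequence with T→U.

(a) 5′-CAATCTTTATTAGAAATCTCGGACAGAGATTGGTAAACC-3′
(b) 5'-CAAUCUUUAUUAGAAAUCUCGGACAGAGAUUGGUAAACC-3'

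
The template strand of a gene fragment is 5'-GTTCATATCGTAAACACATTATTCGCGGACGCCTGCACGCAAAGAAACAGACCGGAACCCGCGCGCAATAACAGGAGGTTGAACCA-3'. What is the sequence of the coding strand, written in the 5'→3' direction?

The coding strand is complementary and antiparallel to the template: take the complement (A↔T, G↔C) and reverse.

5'-TGGTTCAACCTCCTGTTATTGCGCGCGGGTTCCGGTCTGTTTCTTTGCGTGCAGGCGTCCGCGAATAATGTGTTTACGATATGAAC-3'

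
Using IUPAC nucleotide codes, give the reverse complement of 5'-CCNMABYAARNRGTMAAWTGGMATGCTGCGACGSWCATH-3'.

Standard pairs A↔T, G↔C; ambiguity codes pair R↔Y, M↔K, W↔W, S↔S, B↔V, H↔D, N↔N. Complement (GGNKTVRTTYNYCAKTTWACCKTACGACGCTGCSWGTAD), then reverse for 5'→3'.

5'-DATGWSCGTCGCAGCATKCCAWTTKACYNYTTRVTKNGG-3'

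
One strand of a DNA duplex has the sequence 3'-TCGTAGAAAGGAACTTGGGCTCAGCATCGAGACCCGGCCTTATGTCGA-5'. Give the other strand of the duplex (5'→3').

5′-AGCATCTTTCCTTGAACCCGAGTCGTAGCTCTGGGCCGGAATACAGCT-3′

The strand is given 3'→5', so its complement runs 5'→3' in the same left-to-right order: pair each base A↔T, G↔C.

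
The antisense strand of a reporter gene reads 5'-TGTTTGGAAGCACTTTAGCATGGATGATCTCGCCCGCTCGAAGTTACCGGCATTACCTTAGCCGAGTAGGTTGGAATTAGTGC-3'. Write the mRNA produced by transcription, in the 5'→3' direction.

The mRNA has the sequence of the coding strand (reverse complement of the template) with T→U. Reverse complement of TGTTTGGAAGCACTTTAGCATGGATGATCTCGCCCGCTCGAAGTTACCGGCATTACCTTAGCCGAGTAGGTTGGAATTAGTGC is GCACTAATTCCAACCTACTCGGCTAAGGTAATGCCGGTAACTTCGAGCGGGCGAGATCATCCATGCTAAAGTGCTTCCAAACA; then T→U.

5'-GCACUAAUUCCAACCUACUCGGCUAAGGUAAUGCCGGUAACUUCGAGCGGGCGAGAUCAUCCAUGCUAAAGUGCUUCCAAACA-3'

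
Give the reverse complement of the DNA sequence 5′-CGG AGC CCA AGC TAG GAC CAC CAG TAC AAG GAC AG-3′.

5'-CTGTCCTTGTACTGGTGGTCCTAGCTTGGGCTCCG-3'

Complement each base (A↔T, G↔C): GCCTCGGGTTCGATCCTGGTGGTCATGTTCCTGTC. Then reverse.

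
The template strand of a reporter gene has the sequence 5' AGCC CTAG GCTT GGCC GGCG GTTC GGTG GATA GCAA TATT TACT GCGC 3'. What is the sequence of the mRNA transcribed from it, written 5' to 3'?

5'-GCGCAGUAAAUAUUGCUAUCCACCGAACCGCCGGCCAAGCCUAGGGCU-3'

The mRNA has the sequence of the coding strand (reverse complement of the template) with T→U. Reverse complement of AGCCCTAGGCTTGGCCGGCGGTTCGGTGGATAGCAATATTTACTGCGC is GCGCAGTAAATATTGCTATCCACCGAACCGCCGGCCAAGCCTAGGGCT; then T→U.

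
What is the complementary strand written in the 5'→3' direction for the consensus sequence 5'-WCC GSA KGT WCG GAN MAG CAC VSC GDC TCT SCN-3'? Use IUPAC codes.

Standard pairs A↔T, G↔C; ambiguity codes pair M↔K, W↔W, S↔S, D↔H, V↔B, N↔N. Complement (WGGCSTMCAWGCCTNKTCGTGBSGCHGAGASGN), then reverse for 5'→3'.

5′-NGSAGAGHCGSBGTGCTKNTCCGWACMTSCGGW-3′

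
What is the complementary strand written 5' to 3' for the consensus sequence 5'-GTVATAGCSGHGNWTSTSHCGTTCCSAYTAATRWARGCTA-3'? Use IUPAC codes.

5′-TAGCYTWYATTARTSGGAACGDSASAWNCDCSGCTATBAC-3′

Standard pairs A↔T, G↔C; ambiguity codes pair R↔Y, W↔W, S↔S, H↔D, V↔B, N↔N. Complement (CABTATCGSCDCNWASASDGCAAGGSTRATTAYWTYCGAT), then reverse for 5'→3'.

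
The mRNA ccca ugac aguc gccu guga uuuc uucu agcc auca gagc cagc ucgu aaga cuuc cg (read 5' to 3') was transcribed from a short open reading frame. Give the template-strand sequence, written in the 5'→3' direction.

Replace U with T to get the coding DNA strand: CCCATGACAGTCGCCTGTGATTTCTTCTAGCCATCAGAGCCAGCTCGTAAGACTTCCG. The template strand is its reverse complement (complement GGGTACTGTCAGCGGACACTAAAGAAGATCGGTAGTCTCGGTCGAGCATTCTGAAGGC, then reverse).

5'-CGGAAGTCTTACGAGCTGGCTCTGATGGCTAGAAGAAATCACAGGCGACTGTCATGGG-3'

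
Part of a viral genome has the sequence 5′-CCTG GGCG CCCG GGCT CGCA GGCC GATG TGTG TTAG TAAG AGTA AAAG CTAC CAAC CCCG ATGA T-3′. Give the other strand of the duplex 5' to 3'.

5′-ATCATCGGGGTTGGTAGCTTTTACTCTTACTAACACACATCGGCCTGCGAGCCCGGGCGCCCAGG-3′

The complement of CCTGGGCGCCCGGGCTCGCAGGCCGATGTGTGTTAGTAAGAGTAAAAGCTACCAACCCCGATGAT is GGACCCGCGGGCCCGAGCGTCCGGCTACACACAATCATTCTCATTTTCGATGGTTGGGGCTACTA (A↔T, G↔C). DNA strands are antiparallel, so the complementary strand runs 3'→5'; reversing gives the 5'→3' form.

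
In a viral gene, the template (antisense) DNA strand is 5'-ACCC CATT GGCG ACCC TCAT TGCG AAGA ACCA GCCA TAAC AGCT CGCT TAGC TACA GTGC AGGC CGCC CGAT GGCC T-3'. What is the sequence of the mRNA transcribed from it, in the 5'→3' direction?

RNA polymerase reads the template 3'→5' and synthesizes mRNA 5'→3' by base-pairing (A→U, T→A, G↔C). The complement of the template is TGGGGTAACCGCTGGGAGTAACGCTTCTTGGTCGGTATTGTCGAGCGAATCGATGTCACGTCCGGCGGGCTACCGGA; antiparallel, so 5'→3' the coding strand is AGGCCATCGGGCGGCCTGCACTGTAGCTAAGCGAGCTGTTATGGCTGGTTCTTCGCAATGAGGGTCGCCAATGGGGT. Replace T with U for the mRNA.

5′-AGGCCAUCGGGCGGCCUGCACUGUAGCUAAGCGAGCUGUUAUGGCUGGUUCUUCGCAAUGAGGGUCGCCAAUGGGGU-3′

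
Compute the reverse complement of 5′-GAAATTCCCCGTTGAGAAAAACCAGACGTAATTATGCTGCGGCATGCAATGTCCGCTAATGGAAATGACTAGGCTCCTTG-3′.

5′-CAAGGAGCCTAGTCATTTCCATTAGCGGACATTGCATGCCGCAGCATAATTACGTCTGGTTTTTCTCAACGGGGAATTTC-3′

Reading the sequence 3'→5' and pairing each base (A↔T, G↔C) gives the reverse complement directly.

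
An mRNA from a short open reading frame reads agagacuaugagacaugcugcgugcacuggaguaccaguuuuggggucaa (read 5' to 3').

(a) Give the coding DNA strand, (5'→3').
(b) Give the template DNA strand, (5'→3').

(a) The coding strand matches the mRNA with U→T.
(b) The template strand is the reverse complement of the coding strand.

(a) 5'-AGAGACTATGAGACATGCTGCGTGCACTGGAGTACCAGTTTTGGGGTCAA-3'
(b) 5'-TTGACCCCAAAACTGGTACTCCAGTGCACGCAGCATGTCTCATAGTCTCT-3'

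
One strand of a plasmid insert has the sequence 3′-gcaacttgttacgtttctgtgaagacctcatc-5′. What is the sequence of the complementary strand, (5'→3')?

5'-CGTTGAACAATGCAAAGACACTTCTGGAGTAG-3'

The strand is given 3'→5', so its complement runs 5'→3' in the same left-to-right order: pair each base A↔T, G↔C.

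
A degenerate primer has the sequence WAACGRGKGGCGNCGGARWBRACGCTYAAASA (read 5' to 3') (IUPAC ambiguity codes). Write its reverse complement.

5'-TSTTTRAGCGTYVWYTCCGNCGCCMCYCGTTW-3'

Standard pairs A↔T, G↔C; ambiguity codes pair R↔Y, K↔M, W↔W, S↔S, B↔V, N↔N. Complement (WTTGCYCMCCGCNGCCTYWVYTGCGARTTTST), then reverse for 5'→3'.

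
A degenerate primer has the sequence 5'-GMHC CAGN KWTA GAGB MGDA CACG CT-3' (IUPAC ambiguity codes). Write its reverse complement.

5'-AGCGTGTHCKVCTCTAWMNCTGGDKC-3'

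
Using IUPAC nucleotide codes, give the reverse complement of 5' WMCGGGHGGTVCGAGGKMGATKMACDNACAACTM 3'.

5'-KAGTTGTNHGTKMATCKMCCTCGBACCDCCCGKW-3'

Standard pairs A↔T, G↔C; ambiguity codes pair M↔K, W↔W, D↔H, V↔B, N↔N. Complement (WKGCCCDCCABGCTCCMKCTAMKTGHNTGTTGAK), then reverse for 5'→3'.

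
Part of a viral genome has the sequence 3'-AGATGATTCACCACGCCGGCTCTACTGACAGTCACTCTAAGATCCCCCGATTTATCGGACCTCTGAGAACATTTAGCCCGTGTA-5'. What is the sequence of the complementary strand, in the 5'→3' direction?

5'-TCTACTAAGTGGTGCGGCCGAGATGACTGTCAGTGAGATTCTAGGGGGCTAAATAGCCTGGAGACTCTTGTAAATCGGGCACAT-3'

The strand is given 3'→5', so its complement runs 5'→3' in the same left-to-right order: pair each base A↔T, G↔C.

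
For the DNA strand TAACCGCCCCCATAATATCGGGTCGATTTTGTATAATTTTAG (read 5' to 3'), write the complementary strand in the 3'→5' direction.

Base-pairing A↔T, G↔C gives the complement. The complementary strand is antiparallel, so paired with a 5'→3' strand it runs 3'→5'.

3'-ATTGGCGGGGGTATTATAGCCCAGCTAAAACATATTAAAATC-5'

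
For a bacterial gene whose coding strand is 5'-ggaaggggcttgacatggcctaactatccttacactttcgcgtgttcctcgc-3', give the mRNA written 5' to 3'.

5'-GGAAGGGGCUUGACAUGGCCUAACUAUCCUUACACUUUCGCGUGUUCCUCGC-3'

mRNA has the coding-strand sequence with U in place of T.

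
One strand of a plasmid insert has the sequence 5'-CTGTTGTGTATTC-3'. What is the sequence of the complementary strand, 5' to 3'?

5'-GAATACACAACAG-3'

The complement of CTGTTGTGTATTC is GACAACACATAAG (A↔T, G↔C). DNA strands are antiparallel, so the complementary strand runs 3'→5'; reversing gives the 5'→3' form.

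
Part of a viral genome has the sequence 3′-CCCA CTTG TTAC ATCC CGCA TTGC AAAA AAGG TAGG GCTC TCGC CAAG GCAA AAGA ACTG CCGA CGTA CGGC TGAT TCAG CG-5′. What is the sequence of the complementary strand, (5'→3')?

5'-GGGTGAACAATGTAGGGCGTAACGTTTTTTCCATCCCGAGAGCGGTTCCGTTTTCTTGACGGCTGCATGCCGACTAAGTCGC-3'

The strand is given 3'→5', so its complement runs 5'→3' in the same left-to-right order: pair each base A↔T, G↔C.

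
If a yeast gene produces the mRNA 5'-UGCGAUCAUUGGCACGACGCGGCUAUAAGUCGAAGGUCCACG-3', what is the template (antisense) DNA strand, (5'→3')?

5'-CGTGGACCTTCGACTTATAGCCGCGTCGTGCCAATGATCGCA-3'

Replace U with T to get the coding DNA strand: TGCGATCATTGGCACGACGCGGCTATAAGTCGAAGGTCCACG. The template strand is its reverse complement (complement ACGCTAGTAACCGTGCTGCGCCGATATTCAGCTTCCAGGTGC, then reverse).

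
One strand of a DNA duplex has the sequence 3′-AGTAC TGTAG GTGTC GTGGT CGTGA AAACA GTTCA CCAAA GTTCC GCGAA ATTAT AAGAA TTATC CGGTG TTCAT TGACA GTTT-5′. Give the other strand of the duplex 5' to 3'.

The strand is given 3'→5', so its complement runs 5'→3' in the same left-to-right order: pair each base A↔T, G↔C.

5'-TCATGACATCCACAGCACCAGCACTTTTGTCAAGTGGTTTCAAGGCGCTTTAATATTCTTAATAGGCCACAAGTAACTGTCAAA-3'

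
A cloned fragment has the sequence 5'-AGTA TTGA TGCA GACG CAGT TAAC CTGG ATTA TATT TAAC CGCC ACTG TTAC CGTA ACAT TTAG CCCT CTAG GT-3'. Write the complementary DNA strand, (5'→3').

The complement of AGTATTGATGCAGACGCAGTTAACCTGGATTATATTTAACCGCCACTGTTACCGTAACATTTAGCCCTCTAGGT is TCATAACTACGTCTGCGTCAATTGGACCTAATATAAATTGGCGGTGACAATGGCATTGTAAATCGGGAGATCCA (A↔T, G↔C). DNA strands are antiparallel, so the complementary strand runs 3'→5'; reversing gives the 5'→3' form.

5′-ACCTAGAGGGCTAAATGTTACGGTAACAGTGGCGGTTAAATATAATCCAGGTTAACTGCGTCTGCATCAATACT-3′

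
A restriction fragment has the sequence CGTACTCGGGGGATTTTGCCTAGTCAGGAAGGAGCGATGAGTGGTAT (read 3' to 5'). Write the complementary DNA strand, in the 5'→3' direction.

The strand is given 3'→5', so its complement runs 5'→3' in the same left-to-right order: pair each base A↔T, G↔C.

5'-GCATGAGCCCCCTAAAACGGATCAGTCCTTCCTCGCTACTCACCATA-3'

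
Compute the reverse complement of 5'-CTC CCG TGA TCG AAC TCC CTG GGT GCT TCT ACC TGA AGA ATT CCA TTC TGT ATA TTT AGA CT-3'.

5'-AGTCTAAATATACAGAATGGAATTCTTCAGGTAGAAGCACCCAGGGAGTTCGATCACGGGAG-3'

Complement each base (A↔T, G↔C): GAGGGCACTAGCTTGAGGGACCCACGAAGATGGACTTCTTAAGGTAAGACATATAAATCTGA. Then reverse.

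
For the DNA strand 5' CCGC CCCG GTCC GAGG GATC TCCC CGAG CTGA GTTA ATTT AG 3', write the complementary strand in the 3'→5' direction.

3'-GGCGGGGCCAGGCTCCCTAGAGGGGCTCGACTCAATTAAATC-5'

Base-pairing A↔T, G↔C gives the complement. The complementary strand is antiparallel, so paired with a 5'→3' strand it runs 3'→5'.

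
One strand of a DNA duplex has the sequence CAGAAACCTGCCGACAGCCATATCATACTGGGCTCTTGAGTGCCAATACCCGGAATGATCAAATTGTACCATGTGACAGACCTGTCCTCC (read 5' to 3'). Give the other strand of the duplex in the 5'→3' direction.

Pairing A↔T and G↔C gives GTCTTTGGACGGCTGTCGGTATAGTATGACCCGAGAACTCACGGTTATGGGCCTTACTAGTTTAACATGGTACACTGTCTGGACAGGAGG, running 3'→5'. Reverse for the 5'→3' convention.

5'-GGAGGACAGGTCTGTCACATGGTACAATTTGATCATTCCGGGTATTGGCACTCAAGAGCCCAGTATGATATGGCTGTCGGCAGGTTTCTG-3'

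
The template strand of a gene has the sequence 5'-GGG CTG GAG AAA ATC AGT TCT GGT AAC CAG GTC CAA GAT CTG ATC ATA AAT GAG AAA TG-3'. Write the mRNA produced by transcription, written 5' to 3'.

RNA polymerase reads the template 3'→5' and synthesizes mRNA 5'→3' by base-pairing (A→U, T→A, G↔C). The complement of the template is CCCGACCTCTTTTAGTCAAGACCATTGGTCCAGGTTCTAGACTAGTATTTACTCTTTAC; antiparallel, so 5'→3' the coding strand is CATTTCTCATTTATGATCAGATCTTGGACCTGGTTACCAGAACTGATTTTCTCCAGCCC. Replace T with U for the mRNA.

5'-CAUUUCUCAUUUAUGAUCAGAUCUUGGACCUGGUUACCAGAACUGAUUUUCUCCAGCCC-3'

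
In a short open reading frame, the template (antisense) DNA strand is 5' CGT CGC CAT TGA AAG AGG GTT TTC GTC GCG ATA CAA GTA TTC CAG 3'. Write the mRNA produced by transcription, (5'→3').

5'-CUGGAAUACUUGUAUCGCGACGAAAACCCUCUUUCAAUGGCGACG-3'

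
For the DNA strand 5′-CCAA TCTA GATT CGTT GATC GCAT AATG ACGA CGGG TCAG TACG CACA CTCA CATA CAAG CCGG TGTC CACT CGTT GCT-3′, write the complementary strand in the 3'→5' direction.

3′-GGTTAGATCTAAGCAACTAGCGTATTACTGCTGCCCAGTCATGCGTGTGAGTGTATGTTCGGCCACAGGTGAGCAACGA-5′

Base-pairing A↔T, G↔C gives the complement. The complementary strand is antiparallel, so paired with a 5'→3' strand it runs 3'→5'.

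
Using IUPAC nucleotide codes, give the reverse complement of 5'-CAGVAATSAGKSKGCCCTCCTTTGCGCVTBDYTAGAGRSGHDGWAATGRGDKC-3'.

5'-GMHCYCATTWCHDCSYCTCTARHVABGCGCAAAGGAGGGCMSMCTSATTBCTG-3'

Standard pairs A↔T, G↔C; ambiguity codes pair R↔Y, K↔M, W↔W, S↔S, B↔V, D↔H. Complement (GTCBTTASTCMSMCGGGAGGAAACGCGBAVHRATCTCYSCDHCWTTACYCHMG), then reverse for 5'→3'.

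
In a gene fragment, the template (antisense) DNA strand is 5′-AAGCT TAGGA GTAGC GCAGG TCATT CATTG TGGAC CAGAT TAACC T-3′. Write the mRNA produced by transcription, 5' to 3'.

5'-AGGUUAAUCUGGUCCACAAUGAAUGACCUGCGCUACUCCUAAGCUU-3'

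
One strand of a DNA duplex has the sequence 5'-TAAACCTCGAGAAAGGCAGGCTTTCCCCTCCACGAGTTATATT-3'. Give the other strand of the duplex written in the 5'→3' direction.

The complement of TAAACCTCGAGAAAGGCAGGCTTTCCCCTCCACGAGTTATATT is ATTTGGAGCTCTTTCCGTCCGAAAGGGGAGGTGCTCAATATAA (A↔T, G↔C). DNA strands are antiparallel, so the complementary strand runs 3'→5'; reversing gives the 5'→3' form.

5'-AATATAACTCGTGGAGGGGAAAGCCTGCCTTTCTCGAGGTTTA-3'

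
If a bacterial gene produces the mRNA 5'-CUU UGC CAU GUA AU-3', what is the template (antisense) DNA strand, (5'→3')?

Replace U with T to get the coding DNA strand: CTTTGCCATGTAAT. The template strand is its reverse complement (complement GAAACGGTACATTA, then reverse).

5'-ATTACATGGCAAAG-3'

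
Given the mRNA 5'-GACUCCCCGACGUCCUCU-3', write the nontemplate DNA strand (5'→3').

5'-GACTCCCCGACGTCCTCT-3'

The coding DNA strand has the same 5'→3' sequence as the mRNA with U replaced by T.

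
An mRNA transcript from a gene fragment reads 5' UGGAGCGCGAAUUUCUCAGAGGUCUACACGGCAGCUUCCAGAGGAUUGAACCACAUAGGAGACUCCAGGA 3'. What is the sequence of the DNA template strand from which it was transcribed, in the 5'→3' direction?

5'-TCCTGGAGTCTCCTATGTGGTTCAATCCTCTGGAAGCTGCCGTGTAGACCTCTGAGAAATTCGCGCTCCA-3'

Replace U with T to get the coding DNA strand: TGGAGCGCGAATTTCTCAGAGGTCTACACGGCAGCTTCCAGAGGATTGAACCACATAGGAGACTCCAGGA. The template strand is its reverse complement (complement ACCTCGCGCTTAAAGAGTCTCCAGATGTGCCGTCGAAGGTCTCCTAACTTGGTGTATCCTCTGAGGTCCT, then reverse).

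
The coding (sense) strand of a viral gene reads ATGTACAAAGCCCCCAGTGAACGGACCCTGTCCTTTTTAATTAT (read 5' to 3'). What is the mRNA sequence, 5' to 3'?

5'-AUGUACAAAGCCCCCAGUGAACGGACCCUGUCCUUUUUAAUUAU-3'

mRNA has the coding-strand sequence with U in place of T.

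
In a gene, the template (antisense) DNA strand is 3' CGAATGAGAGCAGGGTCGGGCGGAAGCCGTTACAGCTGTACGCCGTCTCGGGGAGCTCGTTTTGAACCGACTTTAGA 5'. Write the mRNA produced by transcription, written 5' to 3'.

Reading the template 3'→5' as shown, RNA polymerase pairs each base (A→U, T→A, G↔C) to build mRNA 5'→3' directly.

5′-GCUUACUCUCGUCCCAGCCCGCCUUCGGCAAUGUCGACAUGCGGCAGAGCCCCUCGAGCAAAACUUGGCUGAAAUCU-3′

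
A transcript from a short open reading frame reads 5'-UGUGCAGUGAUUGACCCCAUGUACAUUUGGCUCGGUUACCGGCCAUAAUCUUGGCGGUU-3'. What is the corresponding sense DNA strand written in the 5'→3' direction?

5'-TGTGCAGTGATTGACCCCATGTACATTTGGCTCGGTTACCGGCCATAATCTTGGCGGTT-3'

The coding DNA strand has the same 5'→3' sequence as the mRNA with U replaced by T.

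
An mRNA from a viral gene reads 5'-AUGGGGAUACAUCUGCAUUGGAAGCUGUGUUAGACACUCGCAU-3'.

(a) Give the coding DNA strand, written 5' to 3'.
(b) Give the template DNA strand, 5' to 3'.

(a) The coding strand matches the mRNA with U→T.
(b) The template strand is the reverse complement of the coding strand.

(a) 5′-ATGGGGATACATCTGCATTGGAAGCTGTGTTAGACACTCGCAT-3′
(b) 5′-ATGCGAGTGTCTAACACAGCTTCCAATGCAGATGTATCCCCAT-3′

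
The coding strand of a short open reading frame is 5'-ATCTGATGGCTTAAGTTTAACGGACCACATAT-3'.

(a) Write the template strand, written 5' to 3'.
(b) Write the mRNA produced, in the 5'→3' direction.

(a) The template strand is the reverse complement of the coding strand: complement TAGACTACCGAATTCAAATTGCCTGGTGTATA, then reverse.
(b) mRNA matches the coding strand with T→U.

(a) 5'-ATATGTGGTCCGTTAAACTTAAGCCATCAGAT-3'
(b) 5'-AUCUGAUGGCUUAAGUUUAACGGACCACAUAU-3'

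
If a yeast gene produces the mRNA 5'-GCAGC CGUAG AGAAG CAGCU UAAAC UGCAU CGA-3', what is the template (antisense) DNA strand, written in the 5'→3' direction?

5′-TCGATGCAGTTTAAGCTGCTTCTCTACGGCTGC-3′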